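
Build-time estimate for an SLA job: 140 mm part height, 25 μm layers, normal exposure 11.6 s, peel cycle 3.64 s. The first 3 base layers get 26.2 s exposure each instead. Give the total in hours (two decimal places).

Layer count = ceil(140 / 0.025) = 5600.
Bottom layers = 3 × (26.2 + 3.64), so 89.52 s.
Regular layers: 5597 × (11.6 + 3.64) → 85298.28 s.
Total = 89.52 + 85298.28 = 85387.8 s = 23.72 hours.

23.72 hours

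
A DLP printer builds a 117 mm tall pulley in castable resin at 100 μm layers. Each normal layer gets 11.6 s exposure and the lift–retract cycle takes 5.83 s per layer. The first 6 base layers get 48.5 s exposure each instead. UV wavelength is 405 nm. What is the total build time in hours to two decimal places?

Layer count = ceil(117 / 0.1) = 1170.
Burn-in layers: 6 × (48.5 + 5.83) → 325.98 s.
Regular layers = 1164 × (11.6 + 5.83) = 20288.52 s.
Sum: 325.98 + 20288.52 = 20614.5 s → 5.73 hours.

5.73 hours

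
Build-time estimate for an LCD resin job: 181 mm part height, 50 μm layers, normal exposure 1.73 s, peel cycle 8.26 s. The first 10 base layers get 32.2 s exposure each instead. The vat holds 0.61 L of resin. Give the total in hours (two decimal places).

Number of layers: 181 / 0.05 → 3620 (rounded up).
Bottom layers: 10 × (32.2 + 8.26) → 404.6 s.
Normal layers: 3610 × (1.73 + 8.26) → 36063.9 s.
Sum: 404.6 + 36063.9 = 36468.5 s → 10.13 hours.

10.13 hours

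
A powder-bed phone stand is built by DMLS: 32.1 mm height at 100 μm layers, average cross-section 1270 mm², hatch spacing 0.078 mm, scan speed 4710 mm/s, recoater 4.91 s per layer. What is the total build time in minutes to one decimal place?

Layer count = ceil(32.1 / 0.1) = 321.
Scan path per layer = 1270 / 0.078 = 16282.1 mm.
Laser time per layer = 16282.1 / 4710 = 3.4569 s.
Layer cycle = 3.4569 + 4.91, so 8.3669 s.
321 layers × 8.3669 s/layer = 2685.7749 s, i.e. 44.8 minutes.

44.8 minutes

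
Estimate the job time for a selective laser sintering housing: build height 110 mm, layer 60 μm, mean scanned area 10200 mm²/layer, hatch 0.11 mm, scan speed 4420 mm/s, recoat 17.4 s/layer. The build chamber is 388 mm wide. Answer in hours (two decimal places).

19.55 hours

Layers = ⌈110/0.06⌉ = 1834.
Per-layer scan distance = 10200 / 0.11, so 92727.3 mm.
Per-layer scan time: 92727.3 / 4420 → 20.979 s.
Layer cycle: 20.979 + 17.4 → 38.379 s.
Total: 1834 × 38.379 s = 70387.086 s → 19.55 hours.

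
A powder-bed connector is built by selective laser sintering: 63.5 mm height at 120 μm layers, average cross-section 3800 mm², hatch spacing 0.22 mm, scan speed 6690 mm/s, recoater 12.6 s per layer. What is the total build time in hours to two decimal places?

2.24 hours

Layers = ⌈63.5/0.12⌉ = 530.
Scan path per layer = 3800 / 0.22 = 17272.7 mm.
Scan time per layer: 17272.7 / 6690 → 2.5819 s.
Time per layer: 2.5819 + 12.6 → 15.1819 s.
Build time = 530 × 15.1819 = 8046.407 s = 2.24 hours.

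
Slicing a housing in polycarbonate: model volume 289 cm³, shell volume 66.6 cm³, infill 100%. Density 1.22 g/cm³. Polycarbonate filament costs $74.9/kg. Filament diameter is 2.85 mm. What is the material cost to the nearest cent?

$26.41

Interior volume = 289 − 66.6, so 222.4 cm³.
Infill deposited = 1.00 × 222.4, so 222.4 cm³.
Deposited volume = 66.6 + 222.4, so 289 cm³.
Mass: 289 × 1.22 → 352.58 g.
At $74.9/kg: 352.58/1000 × 74.9 = $26.41.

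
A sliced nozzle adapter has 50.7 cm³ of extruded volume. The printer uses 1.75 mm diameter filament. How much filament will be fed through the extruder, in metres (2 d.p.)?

21.08 m

A = π r² = π × 0.875² = 2.4053 mm².
Length = 50.7 cm³ / 2.4053 mm² = 50700 / 2.4053 = 21078.45 mm = 21.08 m.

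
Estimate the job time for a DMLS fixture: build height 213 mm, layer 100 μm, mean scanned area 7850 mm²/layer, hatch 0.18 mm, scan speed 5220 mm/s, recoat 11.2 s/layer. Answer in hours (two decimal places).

Layers = ⌈213/0.1⌉ = 2130.
Scan path per layer = 7850 / 0.18, so 43611.1 mm.
Laser time per layer = 43611.1 / 5220 = 8.3546 s.
Time per layer: 8.3546 + 11.2 → 19.5546 s.
Build time = 2130 × 19.5546 = 41651.298 s = 11.57 hours.

11.57 hours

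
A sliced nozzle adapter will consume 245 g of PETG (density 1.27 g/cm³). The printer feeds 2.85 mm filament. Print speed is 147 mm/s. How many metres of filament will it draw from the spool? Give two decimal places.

Volume = 245 g / 1.27 g·cm⁻³ = 192.9134 cm³ = 192913.4 mm³.
Cross-section of 2.85 mm filament: π·(2.85/2)² = 6.3794 mm².
L = V/A = 192913.4/6.3794 = 30240.05 mm → 30.24 m.

30.24 m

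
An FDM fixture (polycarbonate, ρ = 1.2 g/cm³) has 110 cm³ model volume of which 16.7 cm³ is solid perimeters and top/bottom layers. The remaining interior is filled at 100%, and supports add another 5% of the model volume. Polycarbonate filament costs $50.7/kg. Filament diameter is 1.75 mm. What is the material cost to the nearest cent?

$7.03

Volume inside the shell = 110 − 16.7 = 93.3 cm³.
Infill deposited = 1.00 × 93.3, so 93.3 cm³.
Support = 0.05 × 110 = 5.5 cm³.
Total printed volume = 16.7 + 93.3 + 5.5 = 115.5 cm³.
Mass = 115.5 × 1.2 = 138.6 g.
Cost = 138.6 g / 1000 × $50.7/kg = $7.03.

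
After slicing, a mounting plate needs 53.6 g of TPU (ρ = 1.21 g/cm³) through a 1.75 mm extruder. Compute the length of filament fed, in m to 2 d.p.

Extruded volume: 53.6/1.21 = 44.2975 cm³ (44297.5 mm³).
A = π r² = π × 0.875² = 2.4053 mm².
Length = 44297.5 / 2.4053 = 18416.62 mm = 18.42 m.

18.42 m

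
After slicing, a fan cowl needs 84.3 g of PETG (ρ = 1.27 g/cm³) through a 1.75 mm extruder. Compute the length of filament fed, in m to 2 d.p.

27.60 m

Extruded volume: 84.3/1.27 = 66.378 cm³ (66378 mm³).
Cross-section of 1.75 mm filament: π·(1.75/2)² = 2.4053 mm².
L = V/A = 66378/2.4053 = 27596.56 mm → 27.60 m.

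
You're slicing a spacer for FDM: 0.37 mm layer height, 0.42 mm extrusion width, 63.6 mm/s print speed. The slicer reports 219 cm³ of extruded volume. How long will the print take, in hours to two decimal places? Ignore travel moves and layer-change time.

6.16 hours

Bead cross-section: 0.37 × 0.42 → 0.1554 mm².
Toolpath length = 219 cm³ / 0.1554 mm² = 219000 / 0.1554 = 1409266.4 mm.
Extrusion time: 1409266.4 / 63.6 → 22158.3 s.
In the requested units: 22158.3 s = 6.16 hours.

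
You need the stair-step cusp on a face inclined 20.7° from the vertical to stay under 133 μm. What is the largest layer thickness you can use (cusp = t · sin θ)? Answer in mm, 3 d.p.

t = h_c / sin θ = 0.133 / 0.3535 = 0.376 mm.

0.376 mm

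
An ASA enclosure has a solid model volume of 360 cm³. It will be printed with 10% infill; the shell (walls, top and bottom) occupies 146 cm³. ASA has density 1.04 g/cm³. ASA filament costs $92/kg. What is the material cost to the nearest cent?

$16.02

Volume inside the shell: 360 − 146 → 214 cm³.
Infill deposited = 0.10 × 214 = 21.4 cm³.
Deposited volume = 146 + 21.4, so 167.4 cm³.
Mass = 167.4 × 1.04, so 174.096 g.
At $92/kg: 174.096/1000 × 92 = $16.02.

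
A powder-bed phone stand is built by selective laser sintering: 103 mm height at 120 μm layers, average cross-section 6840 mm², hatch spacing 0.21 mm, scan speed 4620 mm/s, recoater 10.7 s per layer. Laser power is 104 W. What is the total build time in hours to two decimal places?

4.24 hours

Layers = ⌈103/0.12⌉ = 859.
Hatch length per layer = 6840 / 0.21 = 32571.4 mm.
Per-layer scan time: 32571.4 / 4620 → 7.0501 s.
Layer cycle = 7.0501 + 10.7, so 17.7501 s.
859 layers × 17.7501 s/layer = 15247.3359 s, i.e. 4.24 hours.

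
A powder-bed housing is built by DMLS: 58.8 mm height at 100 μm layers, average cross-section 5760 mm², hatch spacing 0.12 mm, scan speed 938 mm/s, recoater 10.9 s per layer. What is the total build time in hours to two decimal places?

10.14 hours

Number of layers: 58.8 / 0.1 → 588 (rounded up).
Per-layer scan distance = 5760 / 0.12, so 48000 mm.
Scan time per layer: 48000 / 938 → 51.1727 s.
Per-layer time = 51.1727 + 10.9 = 62.0727 s.
Build time = 588 × 62.0727 = 36498.7476 s = 10.14 hours.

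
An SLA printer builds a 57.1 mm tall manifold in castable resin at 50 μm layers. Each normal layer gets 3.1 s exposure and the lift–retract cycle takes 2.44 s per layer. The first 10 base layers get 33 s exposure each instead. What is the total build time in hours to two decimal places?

Layer count = ceil(57.1 / 0.05) = 1142.
Bottom layers = 10 × (33 + 2.44) = 354.4 s.
Normal layers: 1132 × (3.1 + 2.44) → 6271.28 s.
Sum: 354.4 + 6271.28 = 6625.68 s → 1.84 hours.

1.84 hours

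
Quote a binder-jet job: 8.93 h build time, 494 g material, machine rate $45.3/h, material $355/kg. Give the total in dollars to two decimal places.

$579.90

Machine-time cost = 45.3 × 8.93 = $404.529.
Material cost = 355 × 494/1000 = $175.37.
Job cost: 404.529 + 175.37 = 579.899 ≈ $579.90.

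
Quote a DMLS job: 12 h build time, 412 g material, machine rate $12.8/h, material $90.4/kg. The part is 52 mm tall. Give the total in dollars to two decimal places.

Machine cost = 12.8 × 12 = $153.60.
Material charge = 90.4 × 412/1000, so $37.2448.
Total = 153.60 + 37.2448 = 190.8448 ≈ $190.84.

$190.84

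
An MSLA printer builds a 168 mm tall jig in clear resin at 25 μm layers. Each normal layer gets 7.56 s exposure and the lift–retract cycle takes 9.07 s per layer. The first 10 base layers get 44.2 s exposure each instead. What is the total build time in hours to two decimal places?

31.14 hours

Layers = ⌈168/0.025⌉ = 6720.
Base layers = 10 × (44.2 + 9.07) = 532.7 s.
Normal layers = 6710 × (7.56 + 9.07), so 111587.3 s.
Total = 532.7 + 111587.3 = 112120 s = 31.14 hours.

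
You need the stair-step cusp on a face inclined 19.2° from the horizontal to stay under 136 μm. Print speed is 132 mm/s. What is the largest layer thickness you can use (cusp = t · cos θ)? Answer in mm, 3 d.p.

t = h_c / cos θ = 0.136 / 0.9444 = 0.144 mm.

0.144 mm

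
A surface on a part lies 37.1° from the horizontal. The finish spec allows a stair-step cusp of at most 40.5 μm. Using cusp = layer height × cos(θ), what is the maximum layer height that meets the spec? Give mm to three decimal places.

0.051 mm

cos(37.1°) = 0.7976; t_max = 0.0405/0.7976 = 0.051 mm.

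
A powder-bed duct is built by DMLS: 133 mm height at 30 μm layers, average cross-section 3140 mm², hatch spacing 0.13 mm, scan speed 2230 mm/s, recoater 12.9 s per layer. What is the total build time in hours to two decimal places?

29.23 hours

Number of layers: 133 / 0.03 → 4434 (rounded up).
Hatch length per layer = 3140 / 0.13, so 24153.8 mm.
Laser time per layer = 24153.8 / 2230, so 10.8313 s.
Layer cycle = 10.8313 + 12.9, so 23.7313 s.
4434 layers × 23.7313 s/layer = 105224.5842 s, i.e. 29.23 hours.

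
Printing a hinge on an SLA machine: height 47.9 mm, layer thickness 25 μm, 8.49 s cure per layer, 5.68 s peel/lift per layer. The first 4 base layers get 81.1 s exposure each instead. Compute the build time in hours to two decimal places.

7.62 hours

Layer count = ceil(47.9 / 0.025) = 1916.
Base layers = 4 × (81.1 + 5.68), so 347.12 s.
Regular layers = 1912 × (8.49 + 5.68), so 27093.04 s.
Total = 347.12 + 27093.04 = 27440.16 s = 7.62 hours.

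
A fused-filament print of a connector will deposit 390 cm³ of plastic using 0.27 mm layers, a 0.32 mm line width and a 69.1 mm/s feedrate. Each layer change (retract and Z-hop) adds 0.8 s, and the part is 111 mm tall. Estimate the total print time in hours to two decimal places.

18.24 hours

Extrusion cross-section = 0.27 × 0.32, so 0.0864 mm².
Total extruded path = 390000/0.0864 = 4513888.9 mm.
Time extruding = 4513888.9 / 69.1 = 65324 s.
Number of layers: 111 / 0.27 → 412 (rounded up).
Non-print overhead = 412 × 0.8 = 329.6 s.
Total = 65324 + 329.6 = 65653.6 s = 18.24 hours.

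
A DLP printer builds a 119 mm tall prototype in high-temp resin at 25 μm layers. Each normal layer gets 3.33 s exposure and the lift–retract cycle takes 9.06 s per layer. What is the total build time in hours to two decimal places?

16.38 hours

Layers = ⌈119/0.025⌉ = 4760.
Cycle time = 3.33 + 9.06 = 12.39 s.
Total = 4760 × 12.39 = 58976.4 s = 16.38 hours.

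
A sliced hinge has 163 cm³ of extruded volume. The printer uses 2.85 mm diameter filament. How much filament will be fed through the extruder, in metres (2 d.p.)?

A = π r² = π × 1.425² = 6.3794 mm².
Length = 163 cm³ / 6.3794 mm² = 163000 / 6.3794 = 25550.99 mm = 25.55 m.

25.55 m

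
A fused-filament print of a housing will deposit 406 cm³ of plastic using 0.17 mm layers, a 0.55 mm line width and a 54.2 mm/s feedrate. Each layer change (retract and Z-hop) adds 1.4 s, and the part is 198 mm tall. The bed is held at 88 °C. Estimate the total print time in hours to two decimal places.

Extrusion cross-section = 0.17 × 0.55 = 0.0935 mm².
Path length: 406000 mm³ / 0.0935 mm² → 4342246 mm.
Time extruding = 4342246 / 54.2 = 80115.2 s.
Layers = ⌈198/0.17⌉ = 1165.
Layer-change overhead = 1165 × 1.4, so 1631 s.
Altogether 80115.2 + 1631 = 81746.2 s, i.e. 22.71 hours.

22.71 hours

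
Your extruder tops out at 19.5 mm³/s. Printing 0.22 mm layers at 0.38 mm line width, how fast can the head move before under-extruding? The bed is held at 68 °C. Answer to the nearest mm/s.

A = 0.22 × 0.38, so 0.0836 mm².
v_max = Q/A = 19.5/0.0836 = 233.25 mm/s → 233 mm/s.

233 mm/s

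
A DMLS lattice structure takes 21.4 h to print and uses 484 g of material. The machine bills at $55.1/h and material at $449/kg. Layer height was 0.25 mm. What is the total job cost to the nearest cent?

Machine-time cost = 55.1 × 21.4 = $1179.14.
Material charge: 449 × 484/1000 → $217.316.
Total = 1179.14 + 217.316 = 1396.456 ≈ $1396.46.

$1396.46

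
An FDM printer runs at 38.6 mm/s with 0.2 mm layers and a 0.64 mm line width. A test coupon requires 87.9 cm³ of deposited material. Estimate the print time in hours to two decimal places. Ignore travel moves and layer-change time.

Bead cross-section = 0.2 × 0.64 = 0.128 mm².
Toolpath length = 87.9 cm³ / 0.128 mm² = 87900 / 0.128 = 686718.8 mm.
Extrusion time = 686718.8 / 38.6 = 17790.6 s.
17790.6 s = 4.94 hours.

4.94 hours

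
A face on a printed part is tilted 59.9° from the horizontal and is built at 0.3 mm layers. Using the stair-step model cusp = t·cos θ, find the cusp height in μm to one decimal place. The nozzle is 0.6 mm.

h_c = t·cos θ = 0.3 × 0.5015 = 0.15045 mm (150.5 μm).

150.5 μm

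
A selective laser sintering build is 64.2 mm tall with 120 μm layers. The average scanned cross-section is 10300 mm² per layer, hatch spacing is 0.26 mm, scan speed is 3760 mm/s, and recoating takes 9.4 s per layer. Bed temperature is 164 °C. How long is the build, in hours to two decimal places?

2.96 hours

Layer count = ceil(64.2 / 0.12) = 535.
Scan path per layer = 10300 / 0.26, so 39615.4 mm.
Per-layer scan time: 39615.4 / 3760 → 10.536 s.
Per-layer time: 10.536 + 9.4 → 19.936 s.
535 layers × 19.936 s/layer = 10665.76 s, i.e. 2.96 hours.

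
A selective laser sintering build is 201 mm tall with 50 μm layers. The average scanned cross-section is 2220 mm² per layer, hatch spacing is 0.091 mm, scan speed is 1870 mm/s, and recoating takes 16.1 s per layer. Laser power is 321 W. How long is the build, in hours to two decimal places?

Number of layers: 201 / 0.05 → 4020 (rounded up).
Scan path per layer = 2220 / 0.091, so 24395.6 mm.
Per-layer scan time = 24395.6 / 1870, so 13.0458 s.
Layer cycle = 13.0458 + 16.1, so 29.1458 s.
4020 layers × 29.1458 s/layer = 117166.116 s, i.e. 32.55 hours.

32.55 hours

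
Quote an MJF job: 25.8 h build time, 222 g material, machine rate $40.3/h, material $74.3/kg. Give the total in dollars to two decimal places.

$1056.23

Machine-time cost: 40.3 × 25.8 → $1039.74.
Material charge = 74.3 × 222/1000 = $16.4946.
Job cost: 1039.74 + 16.4946 = 1056.2346 ≈ $1056.23.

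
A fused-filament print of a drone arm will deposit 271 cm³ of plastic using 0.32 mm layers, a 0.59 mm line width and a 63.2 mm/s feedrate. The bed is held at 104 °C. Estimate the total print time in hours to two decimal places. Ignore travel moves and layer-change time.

Bead cross-section: 0.32 × 0.59 → 0.1888 mm².
Total extruded path = 271000/0.1888 = 1435381.4 mm.
Time extruding: 1435381.4 / 63.2 → 22711.7 s.
22711.7 s = 6.31 hours.

6.31 hours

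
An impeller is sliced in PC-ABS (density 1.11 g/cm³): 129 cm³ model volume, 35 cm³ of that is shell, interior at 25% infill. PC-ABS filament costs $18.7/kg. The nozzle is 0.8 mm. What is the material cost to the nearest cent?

Volume inside the shell = 129 − 35, so 94 cm³.
Infill deposited = 0.25 × 94 = 23.5 cm³.
Deposited volume = 35 + 23.5 = 58.5 cm³.
Mass = 58.5 × 1.11, so 64.935 g.
Cost = 64.935 g / 1000 × $18.7/kg = $1.21.

$1.21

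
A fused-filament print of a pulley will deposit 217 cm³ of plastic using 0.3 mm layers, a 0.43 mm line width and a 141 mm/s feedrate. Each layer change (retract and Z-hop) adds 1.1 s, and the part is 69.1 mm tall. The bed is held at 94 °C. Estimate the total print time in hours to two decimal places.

3.38 hours

Extrusion cross-section = 0.3 × 0.43 = 0.129 mm².
Path length: 217000 mm³ / 0.129 mm² → 1682170.5 mm.
Print-move time: 1682170.5 / 141 → 11930.3 s.
Number of layers: 69.1 / 0.3 → 231 (rounded up).
Z-hop total = 231 × 1.1, so 254.1 s.
Altogether 11930.3 + 254.1 = 12184.4 s, i.e. 3.38 hours.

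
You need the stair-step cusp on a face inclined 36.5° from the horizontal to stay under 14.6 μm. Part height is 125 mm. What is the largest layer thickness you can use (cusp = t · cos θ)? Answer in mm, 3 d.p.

0.018 mm

cos(36.5°) = 0.8039; t_max = 0.0146/0.8039 = 0.018 mm.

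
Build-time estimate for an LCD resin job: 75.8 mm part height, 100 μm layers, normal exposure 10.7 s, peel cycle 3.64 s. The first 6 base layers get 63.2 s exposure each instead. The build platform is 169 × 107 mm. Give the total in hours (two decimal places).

Layer count = ceil(75.8 / 0.1) = 758.
Base layers = 6 × (63.2 + 3.64), so 401.04 s.
Normal layers = 752 × (10.7 + 3.64), so 10783.68 s.
Total = 401.04 + 10783.68 = 11184.72 s = 3.11 hours.

3.11 hours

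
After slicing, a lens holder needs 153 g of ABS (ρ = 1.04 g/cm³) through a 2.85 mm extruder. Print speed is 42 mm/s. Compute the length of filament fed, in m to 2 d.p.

23.06 m

Volume = 153 g / 1.04 g·cm⁻³ = 147.1154 cm³ = 147115.4 mm³.
A = π r² = π × 1.425² = 6.3794 mm².
L = V/A = 147115.4/6.3794 = 23061.01 mm → 23.06 m.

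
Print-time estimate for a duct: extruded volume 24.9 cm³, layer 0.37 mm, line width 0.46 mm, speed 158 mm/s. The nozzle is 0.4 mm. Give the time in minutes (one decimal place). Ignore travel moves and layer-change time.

15.4 minutes

Line area = 0.37 × 0.46 = 0.1702 mm².
Path length: 24900 mm³ / 0.1702 mm² → 146298.5 mm.
Print-move time = 146298.5 / 158, so 925.9 s.
That's 925.9 s → 15.4 minutes.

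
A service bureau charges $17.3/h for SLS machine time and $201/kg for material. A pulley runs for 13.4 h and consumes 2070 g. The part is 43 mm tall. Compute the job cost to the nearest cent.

Machine cost = 17.3 × 13.4 = $231.82.
Feedstock cost: 201 × 2070/1000 → $416.07.
Total = 231.82 + 416.07 = $647.89.

$647.89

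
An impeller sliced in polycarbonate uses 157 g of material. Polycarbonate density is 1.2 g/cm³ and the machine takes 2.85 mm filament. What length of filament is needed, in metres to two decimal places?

Extruded volume: 157/1.2 = 130.8333 cm³ (130833.3 mm³).
A = π r² = π × 1.425² = 6.3794 mm².
L = V/A = 130833.3/6.3794 = 20508.72 mm → 20.51 m.

20.51 m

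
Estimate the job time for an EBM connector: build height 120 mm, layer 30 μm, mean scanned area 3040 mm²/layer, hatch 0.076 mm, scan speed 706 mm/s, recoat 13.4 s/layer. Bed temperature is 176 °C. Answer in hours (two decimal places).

Layers = ⌈120/0.03⌉ = 4000.
Per-layer scan distance = 3040 / 0.076, so 40000 mm.
Beam time per layer: 40000 / 706 → 56.6572 s.
Per-layer time = 56.6572 + 13.4, so 70.0572 s.
Build time = 4000 × 70.0572 = 280228.8 s = 77.84 hours.

77.84 hours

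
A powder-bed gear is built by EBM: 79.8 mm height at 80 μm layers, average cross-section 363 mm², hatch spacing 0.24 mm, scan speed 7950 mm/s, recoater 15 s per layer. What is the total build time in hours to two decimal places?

Layer count = ceil(79.8 / 0.08) = 998.
Scan path per layer: 363 / 0.24 → 1512.5 mm.
Scan time per layer: 1512.5 / 7950 → 0.1903 s.
Time per layer: 0.1903 + 15 → 15.1903 s.
Total: 998 × 15.1903 s = 15159.9194 s → 4.21 hours.

4.21 hours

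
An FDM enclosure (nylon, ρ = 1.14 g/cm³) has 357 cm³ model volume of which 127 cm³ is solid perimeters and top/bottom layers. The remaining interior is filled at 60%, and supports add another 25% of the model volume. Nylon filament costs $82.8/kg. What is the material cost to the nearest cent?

Infill region: 357 − 127 → 230 cm³.
Infill volume = 0.60 × 230 = 138 cm³.
Support: 0.25 × 357 → 89.25 cm³.
Total printed volume: 127 + 138 + 89.25 → 354.25 cm³.
Mass = 354.25 × 1.14, so 403.845 g.
Cost = 403.845 g / 1000 × $82.8/kg = $33.44.

$33.44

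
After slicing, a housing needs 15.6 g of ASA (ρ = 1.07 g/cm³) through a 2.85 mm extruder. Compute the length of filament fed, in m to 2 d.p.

2.29 m

Extruded volume: 15.6/1.07 = 14.5794 cm³ (14579.4 mm³).
Filament cross-section = π × (2.85/2)² = 6.3794 mm².
L = V/A = 14579.4/6.3794 = 2285.39 mm → 2.29 m.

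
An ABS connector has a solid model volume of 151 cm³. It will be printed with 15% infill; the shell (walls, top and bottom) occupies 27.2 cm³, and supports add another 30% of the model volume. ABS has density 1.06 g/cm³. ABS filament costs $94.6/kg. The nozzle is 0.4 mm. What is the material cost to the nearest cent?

Volume inside the shell = 151 − 27.2 = 123.8 cm³.
Infill volume = 0.15 × 123.8, so 18.57 cm³.
Support = 0.30 × 151 = 45.3 cm³.
Deposited volume = 27.2 + 18.57 + 45.3, so 91.07 cm³.
Mass = 91.07 × 1.06 = 96.5342 g.
At $94.6/kg: 96.5342/1000 × 94.6 = $9.13.

$9.13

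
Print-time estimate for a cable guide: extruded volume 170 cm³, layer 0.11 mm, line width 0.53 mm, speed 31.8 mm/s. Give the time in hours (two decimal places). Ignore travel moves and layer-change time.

Extrusion cross-section: 0.11 × 0.53 → 0.0583 mm².
Toolpath length = 170 cm³ / 0.0583 mm² = 170000 / 0.0583 = 2915952 mm.
Extrusion time = 2915952 / 31.8 = 91696.6 s.
In the requested units: 91696.6 s = 25.47 hours.

25.47 hours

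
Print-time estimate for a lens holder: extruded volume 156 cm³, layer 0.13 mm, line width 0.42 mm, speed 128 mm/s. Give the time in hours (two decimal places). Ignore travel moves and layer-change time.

Bead cross-section = 0.13 × 0.42, so 0.0546 mm².
Path length: 156000 mm³ / 0.0546 mm² → 2857142.9 mm.
Time extruding = 2857142.9 / 128 = 22321.4 s.
That's 22321.4 s → 6.20 hours.

6.20 hours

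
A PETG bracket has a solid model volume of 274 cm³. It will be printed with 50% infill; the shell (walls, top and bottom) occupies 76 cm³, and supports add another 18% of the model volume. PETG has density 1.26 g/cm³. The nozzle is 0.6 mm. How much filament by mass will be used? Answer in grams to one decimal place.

282.6 g

Volume inside the shell = 274 − 76, so 198 cm³.
Infill volume = 0.50 × 198 = 99 cm³.
Support = 0.18 × 274, so 49.32 cm³.
Total printed volume: 76 + 99 + 49.32 → 224.32 cm³.
Mass = 224.32 × 1.26 = 282.6432 g.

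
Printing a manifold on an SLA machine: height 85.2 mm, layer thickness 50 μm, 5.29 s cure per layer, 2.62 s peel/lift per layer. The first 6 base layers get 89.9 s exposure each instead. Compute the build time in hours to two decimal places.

3.89 hours

Layer count = ceil(85.2 / 0.05) = 1704.
Base layers: 6 × (89.9 + 2.62) → 555.12 s.
Remaining layers = 1698 × (5.29 + 2.62), so 13431.18 s.
Sum: 555.12 + 13431.18 = 13986.3 s → 3.89 hours.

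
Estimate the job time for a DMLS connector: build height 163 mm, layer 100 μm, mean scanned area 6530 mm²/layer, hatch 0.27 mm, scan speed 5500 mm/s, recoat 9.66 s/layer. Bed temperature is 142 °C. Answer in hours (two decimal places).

6.36 hours

Layer count = ceil(163 / 0.1) = 1630.
Per-layer scan distance: 6530 / 0.27 → 24185.2 mm.
Per-layer scan time = 24185.2 / 5500 = 4.3973 s.
Time per layer = 4.3973 + 9.66, so 14.0573 s.
1630 layers × 14.0573 s/layer = 22913.399 s, i.e. 6.36 hours.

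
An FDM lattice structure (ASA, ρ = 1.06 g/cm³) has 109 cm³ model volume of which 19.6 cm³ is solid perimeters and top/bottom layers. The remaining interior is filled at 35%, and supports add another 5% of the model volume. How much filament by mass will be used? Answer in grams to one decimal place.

Volume inside the shell = 109 − 19.6, so 89.4 cm³.
Infill volume: 0.35 × 89.4 → 31.29 cm³.
Support = 0.05 × 109 = 5.45 cm³.
Total extruded: 19.6 + 31.29 + 5.45 → 56.34 cm³.
Mass = 56.34 × 1.06, so 59.7204 g.

59.7 g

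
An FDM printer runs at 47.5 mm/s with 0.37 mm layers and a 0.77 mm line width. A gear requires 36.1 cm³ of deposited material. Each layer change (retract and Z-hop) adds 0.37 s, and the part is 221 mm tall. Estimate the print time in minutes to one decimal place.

48.1 minutes

Line area = 0.37 × 0.77, so 0.2849 mm².
Path length: 36100 mm³ / 0.2849 mm² → 126711.1 mm.
Extrusion time: 126711.1 / 47.5 → 2667.6 s.
Layer count = ceil(221 / 0.37) = 598.
Non-print overhead = 598 × 0.37, so 221.26 s.
Altogether 2667.6 + 221.26 = 2888.86 s, i.e. 48.1 minutes.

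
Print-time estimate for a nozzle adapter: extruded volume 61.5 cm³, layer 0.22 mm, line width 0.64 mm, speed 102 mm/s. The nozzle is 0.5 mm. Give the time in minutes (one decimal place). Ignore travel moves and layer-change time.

71.4 minutes

Bead cross-section: 0.22 × 0.64 → 0.1408 mm².
Toolpath length = 61.5 cm³ / 0.1408 mm² = 61500 / 0.1408 = 436789.8 mm.
Time extruding = 436789.8 / 102 = 4282.3 s.
That's 4282.3 s → 71.4 minutes.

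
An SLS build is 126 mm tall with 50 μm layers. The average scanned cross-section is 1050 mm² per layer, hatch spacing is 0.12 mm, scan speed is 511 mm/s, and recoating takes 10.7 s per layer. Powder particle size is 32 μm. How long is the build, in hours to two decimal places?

Layers = ⌈126/0.05⌉ = 2520.
Scan path per layer: 1050 / 0.12 → 8750 mm.
Scan time per layer = 8750 / 511, so 17.1233 s.
Time per layer: 17.1233 + 10.7 → 27.8233 s.
Total: 2520 × 27.8233 s = 70114.716 s → 19.48 hours.

19.48 hours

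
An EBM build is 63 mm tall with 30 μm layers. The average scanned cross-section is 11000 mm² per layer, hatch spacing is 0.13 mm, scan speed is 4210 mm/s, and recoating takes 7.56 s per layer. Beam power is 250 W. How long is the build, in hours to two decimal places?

Layer count = ceil(63 / 0.03) = 2100.
Scan path per layer = 11000 / 0.13 = 84615.4 mm.
Beam time per layer: 84615.4 / 4210 → 20.0987 s.
Per-layer time = 20.0987 + 7.56, so 27.6587 s.
Total: 2100 × 27.6587 s = 58083.27 s → 16.13 hours.

16.13 hours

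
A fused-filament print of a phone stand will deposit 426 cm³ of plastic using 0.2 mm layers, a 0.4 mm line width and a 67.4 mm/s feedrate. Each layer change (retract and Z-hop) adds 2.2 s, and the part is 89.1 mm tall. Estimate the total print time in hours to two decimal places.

22.22 hours

Extrusion cross-section = 0.2 × 0.4, so 0.08 mm².
Total extruded path = 426000/0.08 = 5325000 mm.
Extrusion time = 5325000 / 67.4 = 79005.9 s.
Number of layers: 89.1 / 0.2 → 446 (rounded up).
Z-hop total: 446 × 2.2 → 981.2 s.
Total = 79005.9 + 981.2 = 79987.1 s = 22.22 hours.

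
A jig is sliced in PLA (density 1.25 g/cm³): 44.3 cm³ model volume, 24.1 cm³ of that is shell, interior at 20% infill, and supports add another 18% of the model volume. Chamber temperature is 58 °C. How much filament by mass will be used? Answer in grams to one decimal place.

Infill region = 44.3 − 24.1, so 20.2 cm³.
Deposited infill: 0.20 × 20.2 → 4.04 cm³.
Support: 0.18 × 44.3 → 7.974 cm³.
Total extruded: 24.1 + 4.04 + 7.974 → 36.114 cm³.
Mass: 36.114 × 1.25 → 45.1425 g.

45.1 g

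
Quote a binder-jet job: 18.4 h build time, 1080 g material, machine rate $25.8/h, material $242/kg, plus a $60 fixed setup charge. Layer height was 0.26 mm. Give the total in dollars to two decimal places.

Time charge = 25.8 × 18.4 = $474.72.
Material charge = 242 × 1080/1000, so $261.36.
Total = 474.72 + 261.36 + 60 = $796.08.

$796.08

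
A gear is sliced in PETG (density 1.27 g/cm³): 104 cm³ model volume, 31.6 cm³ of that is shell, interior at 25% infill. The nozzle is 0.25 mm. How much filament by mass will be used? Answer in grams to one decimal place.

63.1 g

Infill region = 104 − 31.6 = 72.4 cm³.
Infill deposited = 0.25 × 72.4 = 18.1 cm³.
Total extruded = 31.6 + 18.1, so 49.7 cm³.
Mass = 49.7 × 1.27 = 63.119 g.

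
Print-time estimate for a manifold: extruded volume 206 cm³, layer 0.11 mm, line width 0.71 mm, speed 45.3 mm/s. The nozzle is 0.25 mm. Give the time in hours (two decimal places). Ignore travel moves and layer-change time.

16.17 hours

Bead cross-section: 0.11 × 0.71 → 0.0781 mm².
Toolpath length = 206 cm³ / 0.0781 mm² = 206000 / 0.0781 = 2637644 mm.
Print-move time = 2637644 / 45.3, so 58226.1 s.
58226.1 s = 16.17 hours.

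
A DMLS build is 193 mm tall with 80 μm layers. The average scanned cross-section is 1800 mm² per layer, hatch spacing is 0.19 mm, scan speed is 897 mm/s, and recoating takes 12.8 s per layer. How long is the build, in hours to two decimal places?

Layers = ⌈193/0.08⌉ = 2413.
Per-layer scan distance = 1800 / 0.19 = 9473.7 mm.
Laser time per layer: 9473.7 / 897 → 10.5615 s.
Per-layer time = 10.5615 + 12.8, so 23.3615 s.
2413 layers × 23.3615 s/layer = 56371.2995 s, i.e. 15.66 hours.

15.66 hours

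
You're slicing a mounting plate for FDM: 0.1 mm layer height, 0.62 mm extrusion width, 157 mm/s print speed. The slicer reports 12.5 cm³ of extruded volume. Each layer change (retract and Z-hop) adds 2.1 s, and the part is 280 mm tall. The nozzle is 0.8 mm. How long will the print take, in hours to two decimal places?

Line area = 0.1 × 0.62 = 0.062 mm².
Path length: 12500 mm³ / 0.062 mm² → 201612.9 mm.
Extrusion time = 201612.9 / 157, so 1284.2 s.
Layers = ⌈280/0.1⌉ = 2800.
Non-print overhead: 2800 × 2.1 → 5880 s.
Total = 1284.2 + 5880 = 7164.2 s = 1.99 hours.

1.99 hours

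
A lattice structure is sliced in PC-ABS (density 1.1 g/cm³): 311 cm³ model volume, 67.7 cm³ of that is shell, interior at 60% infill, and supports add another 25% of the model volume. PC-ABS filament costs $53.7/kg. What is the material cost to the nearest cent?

$17.21

Infill region = 311 − 67.7 = 243.3 cm³.
Infill volume = 0.60 × 243.3 = 145.98 cm³.
Support: 0.25 × 311 → 77.75 cm³.
Total extruded = 67.7 + 145.98 + 77.75, so 291.43 cm³.
Mass = 291.43 × 1.1 = 320.573 g.
At $53.7/kg: 320.573/1000 × 53.7 = $17.21.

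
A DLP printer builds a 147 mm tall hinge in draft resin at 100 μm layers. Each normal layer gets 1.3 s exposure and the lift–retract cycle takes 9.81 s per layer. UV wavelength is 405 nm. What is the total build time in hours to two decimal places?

4.54 hours

Layer count = ceil(147 / 0.1) = 1470.
Each layer takes = 1.3 + 9.81, so 11.11 s.
Total = 1470 × 11.11 = 16331.7 s = 4.54 hours.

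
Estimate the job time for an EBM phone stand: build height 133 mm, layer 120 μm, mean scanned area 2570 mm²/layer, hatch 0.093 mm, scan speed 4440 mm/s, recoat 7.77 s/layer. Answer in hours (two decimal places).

Layer count = ceil(133 / 0.12) = 1109.
Hatch length per layer: 2570 / 0.093 → 27634.4 mm.
Beam time per layer = 27634.4 / 4440, so 6.224 s.
Layer cycle = 6.224 + 7.77, so 13.994 s.
Build time = 1109 × 13.994 = 15519.346 s = 4.31 hours.

4.31 hours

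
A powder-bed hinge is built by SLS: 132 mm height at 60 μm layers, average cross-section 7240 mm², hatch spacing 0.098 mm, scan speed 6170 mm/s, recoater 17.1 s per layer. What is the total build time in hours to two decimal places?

17.77 hours

Layers = ⌈132/0.06⌉ = 2200.
Hatch length per layer = 7240 / 0.098 = 73877.6 mm.
Laser time per layer: 73877.6 / 6170 → 11.9737 s.
Layer cycle = 11.9737 + 17.1 = 29.0737 s.
Build time = 2200 × 29.0737 = 63962.14 s = 17.77 hours.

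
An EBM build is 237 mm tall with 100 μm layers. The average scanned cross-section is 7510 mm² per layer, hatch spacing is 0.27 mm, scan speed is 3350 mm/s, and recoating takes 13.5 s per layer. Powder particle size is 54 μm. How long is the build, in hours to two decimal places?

14.35 hours

Number of layers: 237 / 0.1 → 2370 (rounded up).
Hatch length per layer: 7510 / 0.27 → 27814.8 mm.
Scan time per layer = 27814.8 / 3350, so 8.3029 s.
Layer cycle = 8.3029 + 13.5, so 21.8029 s.
Total: 2370 × 21.8029 s = 51672.873 s → 14.35 hours.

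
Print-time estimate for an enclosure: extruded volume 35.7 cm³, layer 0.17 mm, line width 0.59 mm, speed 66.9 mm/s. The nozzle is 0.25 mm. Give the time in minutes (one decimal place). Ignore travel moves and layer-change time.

Line area = 0.17 × 0.59 = 0.1003 mm².
Total extruded path = 35700/0.1003 = 355932.2 mm.
Print-move time: 355932.2 / 66.9 → 5320.4 s.
5320.4 s = 88.7 minutes.

88.7 minutes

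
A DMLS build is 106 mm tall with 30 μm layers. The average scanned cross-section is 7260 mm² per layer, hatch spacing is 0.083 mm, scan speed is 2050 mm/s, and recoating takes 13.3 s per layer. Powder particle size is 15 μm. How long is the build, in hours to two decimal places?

54.94 hours

Number of layers: 106 / 0.03 → 3534 (rounded up).
Hatch length per layer: 7260 / 0.083 → 87469.9 mm.
Per-layer scan time: 87469.9 / 2050 → 42.6682 s.
Time per layer: 42.6682 + 13.3 → 55.9682 s.
3534 layers × 55.9682 s/layer = 197791.6188 s, i.e. 54.94 hours.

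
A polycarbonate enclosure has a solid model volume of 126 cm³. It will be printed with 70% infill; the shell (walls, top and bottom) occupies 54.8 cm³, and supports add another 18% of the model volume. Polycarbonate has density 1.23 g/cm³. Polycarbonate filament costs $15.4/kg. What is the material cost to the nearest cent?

$2.41

Interior volume: 126 − 54.8 → 71.2 cm³.
Deposited infill: 0.70 × 71.2 → 49.84 cm³.
Support: 0.18 × 126 → 22.68 cm³.
Total extruded: 54.8 + 49.84 + 22.68 → 127.32 cm³.
Mass: 127.32 × 1.23 → 156.6036 g.
Cost = 156.6036 g / 1000 × $15.4/kg = $2.41.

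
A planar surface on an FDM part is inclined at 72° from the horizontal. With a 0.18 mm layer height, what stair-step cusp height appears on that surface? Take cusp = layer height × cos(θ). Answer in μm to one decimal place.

Cusp = layer height × cos(72°) = 0.18 × 0.3090 = 0.05562 mm = 55.6 μm.

55.6 μm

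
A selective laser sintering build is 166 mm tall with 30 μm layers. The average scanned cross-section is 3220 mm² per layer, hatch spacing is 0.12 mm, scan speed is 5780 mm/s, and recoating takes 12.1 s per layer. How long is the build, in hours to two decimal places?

Layers = ⌈166/0.03⌉ = 5534.
Per-layer scan distance: 3220 / 0.12 → 26833.3 mm.
Laser time per layer = 26833.3 / 5780, so 4.6424 s.
Layer cycle = 4.6424 + 12.1, so 16.7424 s.
5534 layers × 16.7424 s/layer = 92652.4416 s, i.e. 25.74 hours.

25.74 hours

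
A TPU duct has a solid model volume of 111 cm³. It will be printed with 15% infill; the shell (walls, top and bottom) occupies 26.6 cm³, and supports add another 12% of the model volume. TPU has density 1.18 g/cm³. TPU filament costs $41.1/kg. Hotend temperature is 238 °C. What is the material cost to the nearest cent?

$2.55

Volume inside the shell = 111 − 26.6 = 84.4 cm³.
Infill volume: 0.15 × 84.4 → 12.66 cm³.
Support = 0.12 × 111, so 13.32 cm³.
Total extruded: 26.6 + 12.66 + 13.32 → 52.58 cm³.
Mass = 52.58 × 1.18, so 62.0444 g.
At $41.1/kg: 62.0444/1000 × 41.1 = $2.55.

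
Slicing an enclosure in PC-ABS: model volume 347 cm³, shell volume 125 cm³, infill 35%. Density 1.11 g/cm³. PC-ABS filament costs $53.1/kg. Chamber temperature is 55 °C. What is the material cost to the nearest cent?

Interior volume = 347 − 125, so 222 cm³.
Infill volume = 0.35 × 222, so 77.7 cm³.
Total extruded = 125 + 77.7 = 202.7 cm³.
Mass: 202.7 × 1.11 → 224.997 g.
At $53.1/kg: 224.997/1000 × 53.1 = $11.95.

$11.95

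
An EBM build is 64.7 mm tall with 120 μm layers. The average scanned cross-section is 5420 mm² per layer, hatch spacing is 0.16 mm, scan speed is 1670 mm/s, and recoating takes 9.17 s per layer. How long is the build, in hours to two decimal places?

4.42 hours

Number of layers: 64.7 / 0.12 → 540 (rounded up).
Per-layer scan distance = 5420 / 0.16 = 33875 mm.
Scan time per layer: 33875 / 1670 → 20.2844 s.
Per-layer time = 20.2844 + 9.17, so 29.4544 s.
Total: 540 × 29.4544 s = 15905.376 s → 4.42 hours.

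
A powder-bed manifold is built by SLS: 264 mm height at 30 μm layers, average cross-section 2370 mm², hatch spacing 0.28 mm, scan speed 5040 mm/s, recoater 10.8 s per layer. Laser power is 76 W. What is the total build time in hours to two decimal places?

Layer count = ceil(264 / 0.03) = 8800.
Hatch length per layer = 2370 / 0.28, so 8464.3 mm.
Scan time per layer = 8464.3 / 5040 = 1.6794 s.
Time per layer: 1.6794 + 10.8 → 12.4794 s.
Total: 8800 × 12.4794 s = 109818.72 s → 30.51 hours.

30.51 hours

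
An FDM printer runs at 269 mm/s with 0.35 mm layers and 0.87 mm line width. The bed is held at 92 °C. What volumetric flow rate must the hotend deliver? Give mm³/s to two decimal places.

81.91

A = 0.35 × 0.87, so 0.3045 mm².
Q = v·A = 269 × 0.3045 = 81.91 mm³/s.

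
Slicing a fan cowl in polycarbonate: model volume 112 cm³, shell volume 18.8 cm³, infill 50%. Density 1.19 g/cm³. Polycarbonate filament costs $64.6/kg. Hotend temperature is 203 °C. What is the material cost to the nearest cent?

$5.03

Volume inside the shell = 112 − 18.8 = 93.2 cm³.
Infill volume = 0.50 × 93.2 = 46.6 cm³.
Total printed volume: 18.8 + 46.6 → 65.4 cm³.
Mass: 65.4 × 1.19 → 77.826 g.
Cost = 77.826 g / 1000 × $64.6/kg = $5.03.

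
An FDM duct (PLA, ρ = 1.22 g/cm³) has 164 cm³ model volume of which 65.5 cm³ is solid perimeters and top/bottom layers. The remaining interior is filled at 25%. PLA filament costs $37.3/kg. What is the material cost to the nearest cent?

$4.10

Volume inside the shell: 164 − 65.5 → 98.5 cm³.
Infill deposited = 0.25 × 98.5, so 24.625 cm³.
Total printed volume: 65.5 + 24.625 → 90.125 cm³.
Mass: 90.125 × 1.22 → 109.9525 g.
At $37.3/kg: 109.9525/1000 × 37.3 = $4.10.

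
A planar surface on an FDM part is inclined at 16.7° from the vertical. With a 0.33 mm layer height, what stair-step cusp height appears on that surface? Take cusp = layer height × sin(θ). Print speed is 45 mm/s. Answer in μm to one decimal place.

94.8 μm

sin(16.7°) = 0.2874, so cusp = 0.33 × 0.2874 = 0.094842 mm → 94.8 μm.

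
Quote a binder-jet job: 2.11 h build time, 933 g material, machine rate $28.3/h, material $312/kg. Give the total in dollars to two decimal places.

Machine-time cost = 28.3 × 2.11, so $59.713.
Material cost = 312 × 933/1000 = $291.096.
Total = 59.713 + 291.096 = 350.809 ≈ $350.81.

$350.81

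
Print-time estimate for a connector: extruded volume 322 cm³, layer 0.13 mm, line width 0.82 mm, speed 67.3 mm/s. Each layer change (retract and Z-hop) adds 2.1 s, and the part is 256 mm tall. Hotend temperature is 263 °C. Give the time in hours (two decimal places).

Bead cross-section: 0.13 × 0.82 → 0.1066 mm².
Toolpath length = 322 cm³ / 0.1066 mm² = 322000 / 0.1066 = 3020637.9 mm.
Extrusion time: 3020637.9 / 67.3 → 44883.2 s.
Layers = ⌈256/0.13⌉ = 1970.
Layer-change overhead = 1970 × 2.1, so 4137 s.
Total = 44883.2 + 4137 = 49020.2 s = 13.62 hours.

13.62 hours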